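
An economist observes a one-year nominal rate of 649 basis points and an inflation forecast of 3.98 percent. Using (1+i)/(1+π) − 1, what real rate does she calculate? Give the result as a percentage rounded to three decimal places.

1 + r = 1.06490 / 1.03980 = 1.024139
r = 1.024139 − 1 = 2.4139%, i.e. 2.414%.

2.414%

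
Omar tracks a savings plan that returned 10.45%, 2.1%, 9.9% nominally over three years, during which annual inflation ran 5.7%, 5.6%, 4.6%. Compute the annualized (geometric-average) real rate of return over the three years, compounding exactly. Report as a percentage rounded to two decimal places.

2.01%

Nominal growth factor = 1.1045 × 1.0210 × 1.0990 = 1.23933626
Price-level growth factor = 1.0570 × 1.0560 × 1.0460 = 1.16753683
Real growth factor = 1.23933626 / 1.16753683 = 1.06149650
Annualized real rate = 1.06149650^(1/3) − 1 = 2.0092% → 2.01%.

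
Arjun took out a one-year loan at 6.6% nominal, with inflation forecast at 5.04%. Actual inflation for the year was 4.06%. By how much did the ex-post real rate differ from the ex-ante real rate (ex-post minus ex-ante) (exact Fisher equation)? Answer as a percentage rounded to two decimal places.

Ex-ante: (1 + 0.0660)/(1 + 0.0504) − 1 = 1.4851%
Ex-post: (1 + 0.0660)/(1 + 0.0406) − 1 = 2.4409%
Difference (ex-post − ex-ante) = 0.9558% → 0.96%.

0.96%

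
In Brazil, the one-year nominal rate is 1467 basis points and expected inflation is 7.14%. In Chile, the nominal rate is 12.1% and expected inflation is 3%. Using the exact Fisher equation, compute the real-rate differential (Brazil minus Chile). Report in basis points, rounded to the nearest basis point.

Brazil: (1 + 0.1467)/(1 + 0.0714) − 1 = 7.0282%
Chile: (1 + 0.1210)/(1 + 0.0300) − 1 = 8.8350%
Differential = 7.0282% − 8.8350% = -1.8068% → -181 basis points.

-181 basis points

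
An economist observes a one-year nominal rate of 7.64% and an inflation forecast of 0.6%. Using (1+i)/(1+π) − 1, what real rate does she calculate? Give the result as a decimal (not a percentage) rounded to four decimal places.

By the Fisher relation, 1 + r = (1 + i)/(1 + π).
1 + r = 1.07640 / 1.00600 = 1.069980
r = 1.069980 − 1 = 6.9980%, i.e. 0.0700.

0.0700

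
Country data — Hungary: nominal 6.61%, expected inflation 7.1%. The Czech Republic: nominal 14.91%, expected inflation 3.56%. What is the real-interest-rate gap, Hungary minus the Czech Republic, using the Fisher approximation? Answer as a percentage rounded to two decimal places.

Hungary: 6.61% − 7.1% = -0.490%
The Czech Republic: 14.91% − 3.56% = 11.350%
Differential = -11.840% → -11.84%.

-11.84%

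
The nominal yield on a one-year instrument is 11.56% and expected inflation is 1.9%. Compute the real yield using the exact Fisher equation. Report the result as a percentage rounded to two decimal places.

9.48%

1 + r = 1.11560 / 1.01900 = 1.094799
r = 1.094799 − 1 = 9.4799%, i.e. 9.48%.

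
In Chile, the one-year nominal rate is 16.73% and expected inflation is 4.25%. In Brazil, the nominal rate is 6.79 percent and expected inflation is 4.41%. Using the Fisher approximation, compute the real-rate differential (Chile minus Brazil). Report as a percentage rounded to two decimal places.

Chile: 16.73% − 4.25% = 12.480%
Brazil: 6.79% − 4.41% = 2.380%
Differential = 10.100% → 10.10%.

10.10%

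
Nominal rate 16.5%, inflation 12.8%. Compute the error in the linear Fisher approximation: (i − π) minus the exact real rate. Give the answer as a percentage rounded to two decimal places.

0.42%

Approximate: r ≈ 16.500% − 12.800% = 3.7000%
Exact: (1 + 0.1650)/(1 + 0.1280) − 1 = 3.2801%
Error = 3.7000% − 3.2801% = 0.4199% → 0.42%.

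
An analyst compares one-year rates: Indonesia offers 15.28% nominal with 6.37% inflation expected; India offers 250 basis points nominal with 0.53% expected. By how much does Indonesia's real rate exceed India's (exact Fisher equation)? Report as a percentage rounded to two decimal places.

Indonesia: (1 + 0.1528)/(1 + 0.0637) − 1 = 8.3764%
India: (1 + 0.0250)/(1 + 0.0053) − 1 = 1.9596%
Differential = 8.3764% − 1.9596% = 6.4168% → 6.42%.

6.42%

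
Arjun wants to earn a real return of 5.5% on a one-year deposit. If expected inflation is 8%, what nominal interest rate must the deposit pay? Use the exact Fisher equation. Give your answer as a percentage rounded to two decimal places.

(1 + i) = (1 + r)(1 + π) = 1.05500 × 1.08000 = 1.13940
i = 1.13940 − 1, so the required nominal rate is 13.94%.

13.94%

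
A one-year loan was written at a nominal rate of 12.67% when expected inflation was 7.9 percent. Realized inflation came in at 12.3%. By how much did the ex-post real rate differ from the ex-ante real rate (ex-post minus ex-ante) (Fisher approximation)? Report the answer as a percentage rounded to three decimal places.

-4.400%

Ex-ante: 12.67% − 7.9% = 4.770%
Ex-post: 12.67% − 12.3% = 0.370%
Difference (ex-post − ex-ante) = -4.4000% → -4.400%.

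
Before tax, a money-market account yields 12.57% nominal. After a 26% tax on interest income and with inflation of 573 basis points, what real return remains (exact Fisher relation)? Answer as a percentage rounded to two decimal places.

After-tax nominal return = 12.57% × (1 − 0.26) = 9.3018%.
1 + r = 1.093018 / 1.05730 = 1.033782
After-tax real rate = 1.033782 − 1 → 3.38%.

3.38%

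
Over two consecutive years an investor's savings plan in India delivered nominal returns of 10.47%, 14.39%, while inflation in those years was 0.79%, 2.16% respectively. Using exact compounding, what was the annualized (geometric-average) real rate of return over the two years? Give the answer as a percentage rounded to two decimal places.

Nominal growth factor = 1.1047 × 1.1439 = 1.26366633
Price-level growth factor = 1.0079 × 1.0216 = 1.02967064
Real growth factor = 1.26366633 / 1.02967064 = 1.22725295
Annualized real rate = 1.22725295^(1/2) − 1 = 10.7814% → 10.78%.

10.78%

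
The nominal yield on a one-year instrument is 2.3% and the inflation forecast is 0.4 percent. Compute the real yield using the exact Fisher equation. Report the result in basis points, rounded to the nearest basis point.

By the Fisher relation, 1 + r = (1 + i)/(1 + π).
1 + r = 1.02300 / 1.00400 = 1.018924
r = 1.018924 − 1 = 1.8924%, i.e. 189 basis points.

189 basis points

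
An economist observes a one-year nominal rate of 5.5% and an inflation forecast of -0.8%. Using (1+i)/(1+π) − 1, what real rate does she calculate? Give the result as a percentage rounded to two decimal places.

6.35%

1 + r = 1.05500 / 0.99200 = 1.063508
r = 1.063508 − 1 = 6.3508%, i.e. 6.35%.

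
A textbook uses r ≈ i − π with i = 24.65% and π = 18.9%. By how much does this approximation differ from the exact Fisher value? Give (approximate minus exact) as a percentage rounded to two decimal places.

0.91%

Approximate: r ≈ 24.650% − 18.900% = 5.7500%
Exact: (1 + 0.2465)/(1 + 0.1890) − 1 = 4.8360%
Error = 5.7500% − 4.8360% = 0.9140% → 0.91%.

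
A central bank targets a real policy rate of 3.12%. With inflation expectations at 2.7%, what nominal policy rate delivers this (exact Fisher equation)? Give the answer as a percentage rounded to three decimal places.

(1 + i) = (1 + r)(1 + π) = 1.03120 × 1.02700 = 1.0590424
i = 1.0590424 − 1, so the required nominal rate is 5.904%.

5.904%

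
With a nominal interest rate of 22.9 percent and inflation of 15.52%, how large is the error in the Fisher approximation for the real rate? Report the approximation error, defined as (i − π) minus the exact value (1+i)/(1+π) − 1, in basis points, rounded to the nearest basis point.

99 basis points

Approximate: r ≈ 22.900% − 15.520% = 7.3800%
Exact: (1 + 0.2290)/(1 + 0.1552) − 1 = 6.3885%
Error = 7.3800% − 6.3885% = 0.9915% → 99 basis points.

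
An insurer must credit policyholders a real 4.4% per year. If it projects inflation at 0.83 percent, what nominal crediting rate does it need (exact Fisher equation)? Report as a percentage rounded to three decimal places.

5.267%

(1 + i) = (1 + r)(1 + π) = 1.04400 × 1.00830 = 1.0526652
i = 1.0526652 − 1, so the required nominal rate is 5.267%.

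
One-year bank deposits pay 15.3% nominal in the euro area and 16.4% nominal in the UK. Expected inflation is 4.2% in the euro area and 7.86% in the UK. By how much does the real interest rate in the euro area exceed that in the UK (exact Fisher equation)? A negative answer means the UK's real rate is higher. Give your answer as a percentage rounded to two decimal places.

The euro area: (1 + 0.1530)/(1 + 0.0420) − 1 = 10.6526%
The UK: (1 + 0.1640)/(1 + 0.0786) − 1 = 7.9177%
Differential = 10.6526% − 7.9177% = 2.7349% → 2.73%.

2.73%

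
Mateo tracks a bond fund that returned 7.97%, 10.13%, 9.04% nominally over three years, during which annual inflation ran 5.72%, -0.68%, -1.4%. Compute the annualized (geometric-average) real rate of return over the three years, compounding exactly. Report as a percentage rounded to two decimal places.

Compound the nominal returns: 1.0797 × 1.1013 × 1.0904 = 1.29656586.
Compound inflation: 1.0572 × 0.9932 × 0.9860 = 1.03531089.
Deflate: 1.29656586 / 1.03531089 = 1.25234447.
Annualized real rate = 1.25234447^(1/3) − 1 = 7.7890% → 7.79%.

7.79%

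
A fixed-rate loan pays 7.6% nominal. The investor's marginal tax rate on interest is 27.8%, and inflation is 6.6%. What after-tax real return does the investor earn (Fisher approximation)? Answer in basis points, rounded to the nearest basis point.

After-tax nominal return = 7.6% × (1 − 0.278) = 5.4872%.
r ≈ 5.4872% − 6.6% → -111 basis points.

-111 basis points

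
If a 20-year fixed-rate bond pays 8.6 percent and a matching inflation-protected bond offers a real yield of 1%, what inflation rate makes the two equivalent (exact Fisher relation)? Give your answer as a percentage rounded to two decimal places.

(1 + π) = (1 + i)/(1 + r) = 1.08600 / 1.01000 = 1.075248
Break-even inflation = 1.075248 − 1 → 7.52%.

7.52%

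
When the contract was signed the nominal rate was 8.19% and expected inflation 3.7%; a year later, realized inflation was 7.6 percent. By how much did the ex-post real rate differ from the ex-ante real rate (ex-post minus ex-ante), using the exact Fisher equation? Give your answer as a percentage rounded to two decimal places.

-3.78%

Ex-ante: (1 + 0.0819)/(1 + 0.0370) − 1 = 4.3298%
Ex-post: (1 + 0.0819)/(1 + 0.0760) − 1 = 0.5483%
Difference (ex-post − ex-ante) = -3.7815% → -3.78%.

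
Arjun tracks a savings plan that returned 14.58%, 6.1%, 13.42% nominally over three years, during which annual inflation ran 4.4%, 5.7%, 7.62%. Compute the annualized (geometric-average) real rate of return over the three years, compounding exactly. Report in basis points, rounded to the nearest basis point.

510 basis points

Nominal growth factor = 1.1458 × 1.0610 × 1.1342 = 1.37883991
Price-level growth factor = 1.0440 × 1.0570 × 1.0762 = 1.18759531
Real growth factor = 1.37883991 / 1.18759531 = 1.16103516
Annualized real rate = 1.16103516^(1/3) − 1 = 5.1030% → 510 basis points.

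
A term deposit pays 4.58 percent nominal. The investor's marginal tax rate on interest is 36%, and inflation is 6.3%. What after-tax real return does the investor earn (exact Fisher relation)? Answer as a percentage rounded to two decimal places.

After-tax nominal return = 4.58% × (1 − 0.36) = 2.9312%.
1 + r = 1.029312 / 1.06300 = 0.968309
After-tax real rate = 0.968309 − 1 → -3.17%.

-3.17%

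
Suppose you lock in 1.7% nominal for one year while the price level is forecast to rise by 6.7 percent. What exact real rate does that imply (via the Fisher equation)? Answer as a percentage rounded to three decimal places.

1 + r = 1.01700 / 1.06700 = 0.953140
r = 0.953140 − 1 = -4.6860%, i.e. -4.686%.

-4.686%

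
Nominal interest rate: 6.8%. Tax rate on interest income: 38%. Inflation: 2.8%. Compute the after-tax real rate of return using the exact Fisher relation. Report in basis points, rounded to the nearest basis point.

138 basis points

After-tax nominal return = 6.8% × (1 − 0.38) = 4.2160%.
1 + r = 1.04216 / 1.02800 = 1.013774
After-tax real rate = 1.013774 − 1 → 138 basis points.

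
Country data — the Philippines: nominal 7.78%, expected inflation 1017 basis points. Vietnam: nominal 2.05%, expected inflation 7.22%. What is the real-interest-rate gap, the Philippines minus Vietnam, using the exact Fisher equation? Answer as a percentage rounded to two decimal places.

2.65%

The Philippines: (1 + 0.0778)/(1 + 0.1017) − 1 = -2.1694%
Vietnam: (1 + 0.0205)/(1 + 0.0722) − 1 = -4.8219%
Differential = -2.1694% − (-4.8219%) = 2.6525% → 2.65%.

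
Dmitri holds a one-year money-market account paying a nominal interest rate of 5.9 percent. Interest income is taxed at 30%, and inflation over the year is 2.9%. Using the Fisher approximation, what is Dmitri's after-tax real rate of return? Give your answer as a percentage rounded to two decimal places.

After-tax nominal return = 5.9% × (1 − 0.3) = 4.1300%.
r ≈ 4.1300% − 2.9% → 1.23%.

1.23%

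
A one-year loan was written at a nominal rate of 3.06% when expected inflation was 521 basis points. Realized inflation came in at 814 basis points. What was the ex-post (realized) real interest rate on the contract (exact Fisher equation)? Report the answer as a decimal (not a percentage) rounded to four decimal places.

-0.0470

Ex-post: (1 + 0.0306)/(1 + 0.0814) − 1 = -4.6976%
So the realized real rate is -0.0470.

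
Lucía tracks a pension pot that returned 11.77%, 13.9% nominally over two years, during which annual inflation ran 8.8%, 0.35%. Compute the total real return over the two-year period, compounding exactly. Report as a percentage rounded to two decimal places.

16.60%

Compound the nominal returns: 1.1177 × 1.1390 = 1.273060.
Compound inflation: 1.0880 × 1.0035 = 1.091808.
Deflate: 1.273060 / 1.091808 = 1.166011.
Total real return = 1.166011 − 1 → 16.60%.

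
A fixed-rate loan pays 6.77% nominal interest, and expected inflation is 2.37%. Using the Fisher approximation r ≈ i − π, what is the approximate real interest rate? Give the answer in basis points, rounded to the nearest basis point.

440 basis points

r ≈ i − π = 6.77% − 2.37% = 440 basis points.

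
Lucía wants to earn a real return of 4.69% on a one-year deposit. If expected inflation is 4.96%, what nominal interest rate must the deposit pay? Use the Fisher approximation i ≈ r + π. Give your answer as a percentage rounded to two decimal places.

9.65%

i ≈ r + π = 4.69% + 4.96% = 9.65%.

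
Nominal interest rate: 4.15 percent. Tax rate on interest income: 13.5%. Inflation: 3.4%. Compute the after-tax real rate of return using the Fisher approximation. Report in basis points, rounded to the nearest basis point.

19 basis points

After-tax nominal return = 4.15% × (1 − 0.135) = 3.58975%.
r ≈ 3.58975% − 3.4% → 19 basis points.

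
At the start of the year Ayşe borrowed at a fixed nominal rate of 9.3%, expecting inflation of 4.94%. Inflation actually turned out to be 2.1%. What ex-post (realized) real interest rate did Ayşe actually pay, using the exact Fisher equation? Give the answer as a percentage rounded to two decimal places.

Ex-post: (1 + 0.0930)/(1 + 0.0210) − 1 = 7.0519%
So the realized real rate is 7.05%.

7.05%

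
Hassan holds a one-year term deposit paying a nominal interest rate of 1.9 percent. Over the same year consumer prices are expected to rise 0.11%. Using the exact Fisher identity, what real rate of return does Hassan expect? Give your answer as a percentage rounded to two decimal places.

By the Fisher identity, 1 + r = (1 + i)/(1 + π).
1 + r = 1.01900 / 1.00110 = 1.017880
r = 1.017880 − 1 = 1.7880%, i.e. 1.79%.

1.79%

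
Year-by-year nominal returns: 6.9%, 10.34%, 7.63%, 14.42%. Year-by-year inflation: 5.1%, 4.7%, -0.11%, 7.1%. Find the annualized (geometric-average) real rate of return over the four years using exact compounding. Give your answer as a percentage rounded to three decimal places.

Compound the nominal returns: 1.0690 × 1.1034 × 1.0763 × 1.1442 = 1.45259976.
Compound inflation: 1.0510 × 1.0470 × 0.9989 × 1.0710 = 1.17722881.
Deflate: 1.45259976 / 1.17722881 = 1.23391455.
Annualized real rate = 1.23391455^(1/4) − 1 = 5.3953% → 5.395%.

5.395%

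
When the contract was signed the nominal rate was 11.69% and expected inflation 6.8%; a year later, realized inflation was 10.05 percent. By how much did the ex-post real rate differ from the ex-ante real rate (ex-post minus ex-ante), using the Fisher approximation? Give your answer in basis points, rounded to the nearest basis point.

Ex-ante: 11.69% − 6.8% = 4.890%
Ex-post: 11.69% − 10.05% = 1.640%
Difference (ex-post − ex-ante) = -3.2500% → -325 basis points.

-325 basis points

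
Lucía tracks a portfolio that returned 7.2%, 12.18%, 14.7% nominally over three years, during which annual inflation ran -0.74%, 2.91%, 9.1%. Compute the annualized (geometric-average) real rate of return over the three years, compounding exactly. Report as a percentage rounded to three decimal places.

7.367%

Compound the nominal returns: 1.0720 × 1.1218 × 1.1470 = 1.37934733.
Compound inflation: 0.9926 × 1.0291 × 1.0910 = 1.11443976.
Deflate: 1.37934733 / 1.11443976 = 1.23770470.
Annualized real rate = 1.23770470^(1/3) − 1 = 7.3674% → 7.367%.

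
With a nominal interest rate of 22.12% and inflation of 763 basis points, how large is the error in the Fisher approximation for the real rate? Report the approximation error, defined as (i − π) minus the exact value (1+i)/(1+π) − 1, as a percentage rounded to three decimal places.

Approximate: r ≈ 22.120% − 7.630% = 14.4900%
Exact: (1 + 0.2212)/(1 + 0.0763) − 1 = 13.4628%
Error = 14.4900% − 13.4628% = 1.0272% → 1.027%.

1.027%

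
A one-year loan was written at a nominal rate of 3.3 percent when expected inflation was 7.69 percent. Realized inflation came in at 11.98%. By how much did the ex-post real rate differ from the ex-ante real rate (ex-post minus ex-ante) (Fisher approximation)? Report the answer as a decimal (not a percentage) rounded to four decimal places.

-0.0429

Ex-ante: 3.3% − 7.69% = -4.390%
Ex-post: 3.3% − 11.98% = -8.680%
Difference (ex-post − ex-ante) = -4.2900% → -0.0429.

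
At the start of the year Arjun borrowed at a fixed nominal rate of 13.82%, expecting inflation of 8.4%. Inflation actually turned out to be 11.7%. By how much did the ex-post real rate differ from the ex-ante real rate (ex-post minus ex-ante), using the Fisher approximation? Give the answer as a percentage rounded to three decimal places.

-3.300%

Ex-ante: 13.82% − 8.4% = 5.420%
Ex-post: 13.82% − 11.7% = 2.120%
Difference (ex-post − ex-ante) = -3.3000% → -3.300%.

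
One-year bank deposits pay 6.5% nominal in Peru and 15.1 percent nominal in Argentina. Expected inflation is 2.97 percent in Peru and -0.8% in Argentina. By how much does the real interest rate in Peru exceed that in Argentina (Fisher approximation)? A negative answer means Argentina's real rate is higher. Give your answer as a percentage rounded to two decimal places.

-12.37%

Peru: 6.5% − 2.97% = 3.530%
Argentina: 15.1% − (-0.8%) = 15.900%
Differential = -12.370% → -12.37%.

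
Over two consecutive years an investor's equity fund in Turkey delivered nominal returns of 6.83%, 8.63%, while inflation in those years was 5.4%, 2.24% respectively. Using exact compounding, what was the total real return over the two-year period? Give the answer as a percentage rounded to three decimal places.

7.692%

Compound the nominal returns: 1.0683 × 1.0863 = 1.1604943.
Compound inflation: 1.0540 × 1.0224 = 1.0776096.
Deflate: 1.1604943 / 1.0776096 = 1.0769153.
Total real return = 1.0769153 − 1 → 7.692%.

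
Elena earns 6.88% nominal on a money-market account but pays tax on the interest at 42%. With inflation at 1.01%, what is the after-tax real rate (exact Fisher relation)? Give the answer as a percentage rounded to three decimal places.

After-tax nominal return = 6.88% × (1 − 0.42) = 3.9904%.
1 + r = 1.039904 / 1.01010 = 1.029506
After-tax real rate = 1.029506 − 1 → 2.951%.

2.951%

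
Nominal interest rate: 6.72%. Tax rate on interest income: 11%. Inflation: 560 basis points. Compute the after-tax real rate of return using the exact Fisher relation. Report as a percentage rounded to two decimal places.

0.36%

After-tax nominal return = 6.72% × (1 − 0.11) = 5.9808%.
1 + r = 1.059808 / 1.05600 = 1.003606
After-tax real rate = 1.003606 − 1 → 0.36%.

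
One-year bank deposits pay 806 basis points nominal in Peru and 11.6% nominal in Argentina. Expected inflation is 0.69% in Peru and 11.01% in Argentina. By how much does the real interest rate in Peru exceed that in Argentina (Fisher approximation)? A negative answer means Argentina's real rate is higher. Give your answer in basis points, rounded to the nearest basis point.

Peru: 8.06% − 0.69% = 7.370%
Argentina: 11.6% − 11.01% = 0.590%
Differential = 6.780% → 678 basis points.

678 basis points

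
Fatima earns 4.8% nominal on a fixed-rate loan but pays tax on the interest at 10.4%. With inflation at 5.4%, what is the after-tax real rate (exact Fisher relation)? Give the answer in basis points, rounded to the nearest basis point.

-104 basis points

After-tax nominal return = 4.8% × (1 − 0.104) = 4.3008%.
1 + r = 1.043008 / 1.05400 = 0.989571
After-tax real rate = 0.989571 − 1 → -104 basis points.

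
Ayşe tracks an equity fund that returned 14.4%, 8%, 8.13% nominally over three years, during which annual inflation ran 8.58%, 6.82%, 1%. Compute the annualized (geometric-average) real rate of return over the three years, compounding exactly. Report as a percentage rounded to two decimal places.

Compound the nominal returns: 1.1440 × 1.0800 × 1.0813 = 1.33596778.
Compound inflation: 1.0858 × 1.0682 × 1.0100 = 1.17145008.
Deflate: 1.33596778 / 1.17145008 = 1.14043936.
Annualized real rate = 1.14043936^(1/3) − 1 = 4.4778% → 4.48%.

4.48%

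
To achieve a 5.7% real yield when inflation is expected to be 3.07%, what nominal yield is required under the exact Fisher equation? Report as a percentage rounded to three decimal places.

(1 + i) = (1 + r)(1 + π) = 1.05700 × 1.03070 = 1.0894499
i = 1.0894499 − 1, so the required nominal rate is 8.945%.

8.945%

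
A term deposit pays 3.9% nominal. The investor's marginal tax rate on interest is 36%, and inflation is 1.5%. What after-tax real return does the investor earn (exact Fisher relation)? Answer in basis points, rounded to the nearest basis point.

98 basis points

After-tax nominal return = 3.9% × (1 − 0.36) = 2.4960%.
1 + r = 1.02496 / 1.01500 = 1.009813
After-tax real rate = 1.009813 − 1 → 98 basis points.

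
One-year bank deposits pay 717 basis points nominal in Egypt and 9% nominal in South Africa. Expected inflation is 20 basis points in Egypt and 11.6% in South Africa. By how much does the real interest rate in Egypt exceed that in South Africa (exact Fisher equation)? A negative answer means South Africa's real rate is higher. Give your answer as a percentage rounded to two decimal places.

Egypt: (1 + 0.0717)/(1 + 0.0020) − 1 = 6.9561%
South Africa: (1 + 0.0900)/(1 + 0.1160) − 1 = -2.3297%
Differential = 6.9561% − (-2.3297%) = 9.2858% → 9.29%.

9.29%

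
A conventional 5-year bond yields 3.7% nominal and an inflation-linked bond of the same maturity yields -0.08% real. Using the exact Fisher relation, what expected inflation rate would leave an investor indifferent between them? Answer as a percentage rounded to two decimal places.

3.78%

(1 + π) = (1 + i)/(1 + r) = 1.03700 / 0.99920 = 1.037830
Break-even inflation = 1.037830 − 1 → 3.78%.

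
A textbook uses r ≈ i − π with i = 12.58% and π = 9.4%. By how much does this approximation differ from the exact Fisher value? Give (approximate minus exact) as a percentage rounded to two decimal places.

Approximate: r ≈ 12.580% − 9.400% = 3.1800%
Exact: (1 + 0.1258)/(1 + 0.0940) − 1 = 2.9068%
Error = 3.1800% − 2.9068% = 0.2732% → 0.27%.

0.27%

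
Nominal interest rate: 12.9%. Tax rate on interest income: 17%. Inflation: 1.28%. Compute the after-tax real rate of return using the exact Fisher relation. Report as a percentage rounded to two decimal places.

After-tax nominal return = 12.9% × (1 − 0.17) = 10.7070%.
1 + r = 1.10707 / 1.01280 = 1.093079
After-tax real rate = 1.093079 − 1 → 9.31%.

9.31%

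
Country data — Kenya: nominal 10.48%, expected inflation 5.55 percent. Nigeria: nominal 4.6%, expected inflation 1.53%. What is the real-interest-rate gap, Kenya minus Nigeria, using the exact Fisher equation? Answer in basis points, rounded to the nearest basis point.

Kenya: (1 + 0.1048)/(1 + 0.0555) − 1 = 4.6708%
Nigeria: (1 + 0.0460)/(1 + 0.0153) − 1 = 3.0237%
Differential = 4.6708% − 3.0237% = 1.6470% → 165 basis points.

165 basis points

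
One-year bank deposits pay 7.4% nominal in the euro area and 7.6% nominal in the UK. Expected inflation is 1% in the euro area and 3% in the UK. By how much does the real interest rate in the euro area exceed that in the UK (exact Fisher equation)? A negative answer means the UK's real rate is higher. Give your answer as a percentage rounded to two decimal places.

1.87%

The euro area: (1 + 0.0740)/(1 + 0.0100) − 1 = 6.3366%
The UK: (1 + 0.0760)/(1 + 0.0300) − 1 = 4.4660%
Differential = 6.3366% − 4.4660% = 1.8706% → 1.87%.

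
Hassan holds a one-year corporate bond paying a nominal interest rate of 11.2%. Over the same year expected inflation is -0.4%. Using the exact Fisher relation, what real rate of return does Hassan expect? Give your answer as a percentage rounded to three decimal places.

11.647%

By the Fisher relation, 1 + r = (1 + i)/(1 + π).
1 + r = 1.11200 / 0.99600 = 1.116466
r = 1.116466 − 1 = 11.6466%, i.e. 11.647%.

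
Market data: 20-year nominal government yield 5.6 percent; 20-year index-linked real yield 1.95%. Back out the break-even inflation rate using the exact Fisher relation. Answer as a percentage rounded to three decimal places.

3.580%

(1 + π) = (1 + i)/(1 + r) = 1.05600 / 1.01950 = 1.035802
Break-even inflation = 1.035802 − 1 → 3.580%.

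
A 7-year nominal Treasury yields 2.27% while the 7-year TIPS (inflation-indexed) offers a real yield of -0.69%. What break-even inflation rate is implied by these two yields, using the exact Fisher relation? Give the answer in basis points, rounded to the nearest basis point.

(1 + π) = (1 + i)/(1 + r) = 1.02270 / 0.99310 = 1.029806
Break-even inflation = 1.029806 − 1 → 298 basis points.

298 basis points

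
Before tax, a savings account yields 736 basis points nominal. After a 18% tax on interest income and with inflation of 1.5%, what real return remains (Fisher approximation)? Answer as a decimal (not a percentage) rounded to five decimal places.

0.04535

After-tax nominal return = 7.36% × (1 − 0.18) = 6.0352%.
r ≈ 6.0352% − 1.5% → 0.04535.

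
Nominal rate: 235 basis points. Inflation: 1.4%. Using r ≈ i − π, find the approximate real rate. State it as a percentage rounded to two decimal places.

r ≈ i − π = 2.35% − 1.4% = 0.95%.

0.95%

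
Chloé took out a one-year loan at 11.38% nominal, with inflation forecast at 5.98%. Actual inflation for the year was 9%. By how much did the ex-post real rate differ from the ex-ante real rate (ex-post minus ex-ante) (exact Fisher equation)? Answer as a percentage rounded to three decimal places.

Ex-ante: (1 + 0.1138)/(1 + 0.0598) − 1 = 5.0953%
Ex-post: (1 + 0.1138)/(1 + 0.0900) − 1 = 2.1835%
Difference (ex-post − ex-ante) = -2.9118% → -2.912%.

-2.912%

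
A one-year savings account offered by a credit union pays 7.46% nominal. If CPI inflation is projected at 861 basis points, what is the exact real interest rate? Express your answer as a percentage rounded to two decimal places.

-1.06%

By the Fisher relation, 1 + r = (1 + i)/(1 + π).
1 + r = 1.07460 / 1.08610 = 0.989412
r = 0.989412 − 1 = -1.0588%, i.e. -1.06%.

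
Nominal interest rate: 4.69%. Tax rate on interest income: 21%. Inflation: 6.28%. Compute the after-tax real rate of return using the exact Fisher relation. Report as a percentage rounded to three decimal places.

After-tax nominal return = 4.69% × (1 − 0.21) = 3.7051%.
1 + r = 1.037051 / 1.06280 = 0.975772
After-tax real rate = 0.975772 − 1 → -2.423%.

-2.423%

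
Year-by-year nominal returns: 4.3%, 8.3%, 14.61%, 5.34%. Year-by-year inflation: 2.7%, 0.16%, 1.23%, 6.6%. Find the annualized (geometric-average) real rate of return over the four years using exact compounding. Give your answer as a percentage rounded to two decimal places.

Compound the nominal returns: 1.0430 × 1.0830 × 1.1461 × 1.0534 = 1.36373062.
Compound inflation: 1.0270 × 1.0016 × 1.0123 × 1.0660 = 1.11002102.
Deflate: 1.36373062 / 1.11002102 = 1.22856288.
Annualized real rate = 1.22856288^(1/4) − 1 = 5.2808% → 5.28%.

5.28%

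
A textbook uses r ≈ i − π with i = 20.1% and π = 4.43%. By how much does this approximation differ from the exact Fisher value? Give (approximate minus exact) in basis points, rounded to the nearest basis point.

66 basis points

Approximate: r ≈ 20.100% − 4.430% = 15.6700%
Exact: (1 + 0.2010)/(1 + 0.0443) − 1 = 15.0053%
Error = 15.6700% − 15.0053% = 0.6647% → 66 basis points.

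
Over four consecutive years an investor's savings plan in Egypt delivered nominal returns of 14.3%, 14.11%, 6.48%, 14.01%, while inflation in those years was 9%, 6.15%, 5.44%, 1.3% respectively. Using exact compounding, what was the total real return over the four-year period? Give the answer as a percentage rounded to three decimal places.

28.121%

Compound the nominal returns: 1.1430 × 1.1411 × 1.0648 × 1.1401 = 1.583365.
Compound inflation: 1.0900 × 1.0615 × 1.0544 × 1.0130 = 1.235837.
Deflate: 1.583365 / 1.235837 = 1.281208.
Total real return = 1.281208 − 1 → 28.121%.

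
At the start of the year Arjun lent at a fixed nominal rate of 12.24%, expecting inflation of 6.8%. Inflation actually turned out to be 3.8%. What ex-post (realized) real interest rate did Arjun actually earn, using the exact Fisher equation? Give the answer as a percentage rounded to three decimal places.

8.131%

Ex-post: (1 + 0.1224)/(1 + 0.0380) − 1 = 8.1310%
So the realized real rate is 8.131%.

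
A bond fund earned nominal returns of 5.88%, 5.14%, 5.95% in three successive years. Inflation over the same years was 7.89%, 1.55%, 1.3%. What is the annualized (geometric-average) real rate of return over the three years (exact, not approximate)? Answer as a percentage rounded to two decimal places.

Compound the nominal returns: 1.0588 × 1.0514 × 1.0595 = 1.17945905.
Compound inflation: 1.0789 × 1.0155 × 1.0130 = 1.10986605.
Deflate: 1.17945905 / 1.10986605 = 1.06270396.
Annualized real rate = 1.06270396^(1/3) − 1 = 2.0479% → 2.05%.

2.05%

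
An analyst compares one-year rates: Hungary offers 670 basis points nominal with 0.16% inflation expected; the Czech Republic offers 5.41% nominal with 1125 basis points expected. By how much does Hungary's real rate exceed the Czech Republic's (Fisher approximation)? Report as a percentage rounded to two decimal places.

Hungary: 6.7% − 0.16% = 6.540%
The Czech Republic: 5.41% − 11.25% = -5.840%
Differential = 12.380% → 12.38%.

12.38%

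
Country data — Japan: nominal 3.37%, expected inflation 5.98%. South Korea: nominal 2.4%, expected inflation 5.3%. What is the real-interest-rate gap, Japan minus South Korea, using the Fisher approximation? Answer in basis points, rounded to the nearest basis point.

29 basis points

Japan: 3.37% − 5.98% = -2.610%
South Korea: 2.4% − 5.3% = -2.900%
Differential = 0.290% → 29 basis points.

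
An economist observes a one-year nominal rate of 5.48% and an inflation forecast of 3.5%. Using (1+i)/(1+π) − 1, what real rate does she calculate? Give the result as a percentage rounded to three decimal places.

By the Fisher identity, 1 + r = (1 + i)/(1 + π).
1 + r = 1.05480 / 1.03500 = 1.019130
r = 1.019130 − 1 = 1.9130%, i.e. 1.913%.

1.913%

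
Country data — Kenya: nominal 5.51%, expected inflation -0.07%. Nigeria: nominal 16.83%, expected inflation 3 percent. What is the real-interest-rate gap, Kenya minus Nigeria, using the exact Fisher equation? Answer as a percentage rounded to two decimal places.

-7.84%

Kenya: (1 + 0.0551)/(1 − 0.0007) − 1 = 5.5839%
Nigeria: (1 + 0.1683)/(1 + 0.0300) − 1 = 13.4272%
Differential = 5.5839% − 13.4272% = -7.8433% → -7.84%.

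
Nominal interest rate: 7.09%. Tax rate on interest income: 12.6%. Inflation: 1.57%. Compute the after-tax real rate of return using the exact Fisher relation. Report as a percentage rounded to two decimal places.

4.56%

After-tax nominal return = 7.09% × (1 − 0.126) = 6.19666%.
1 + r = 1.0619666 / 1.01570 = 1.045551
After-tax real rate = 1.045551 − 1 → 4.56%.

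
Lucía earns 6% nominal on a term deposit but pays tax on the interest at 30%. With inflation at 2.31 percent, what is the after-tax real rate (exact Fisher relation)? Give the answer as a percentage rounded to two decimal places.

1.85%

After-tax nominal return = 6% × (1 − 0.3) = 4.2000%.
1 + r = 1.04200 / 1.02310 = 1.018473
After-tax real rate = 1.018473 − 1 → 1.85%.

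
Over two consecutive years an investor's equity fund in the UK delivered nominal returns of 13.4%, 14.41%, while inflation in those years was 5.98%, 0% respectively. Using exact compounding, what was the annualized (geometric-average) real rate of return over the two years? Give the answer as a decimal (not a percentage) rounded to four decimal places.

Nominal growth factor = 1.1340 × 1.1441 = 1.29740940
Price-level growth factor = 1.0598 × 1.0000 = 1.05980000
Real growth factor = 1.29740940 / 1.05980000 = 1.22420211
Annualized real rate = 1.22420211^(1/2) − 1 = 10.6437% → 0.1064.

0.1064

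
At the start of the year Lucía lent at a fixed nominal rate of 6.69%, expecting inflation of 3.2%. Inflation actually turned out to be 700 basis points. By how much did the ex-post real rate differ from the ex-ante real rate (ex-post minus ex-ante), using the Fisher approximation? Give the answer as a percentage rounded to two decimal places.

-3.80%

Ex-ante: 6.69% − 3.2% = 3.490%
Ex-post: 6.69% − 7% = -0.310%
Difference (ex-post − ex-ante) = -3.8000% → -3.80%.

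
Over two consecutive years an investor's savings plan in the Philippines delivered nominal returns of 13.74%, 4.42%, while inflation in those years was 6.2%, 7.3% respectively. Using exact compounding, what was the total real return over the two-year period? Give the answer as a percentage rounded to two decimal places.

Nominal growth factor = 1.1374 × 1.0442 = 1.187673
Price-level growth factor = 1.0620 × 1.0730 = 1.139526
Real growth factor = 1.187673 / 1.139526 = 1.042252
Total real return = 1.042252 − 1 → 4.23%.

4.23%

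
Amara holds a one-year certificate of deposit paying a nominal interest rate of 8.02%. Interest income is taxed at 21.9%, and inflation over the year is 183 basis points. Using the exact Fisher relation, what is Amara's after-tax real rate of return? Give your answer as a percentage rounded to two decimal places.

4.35%

After-tax nominal return = 8.02% × (1 − 0.219) = 6.26362%.
1 + r = 1.0626362 / 1.01830 = 1.043539
After-tax real rate = 1.043539 − 1 → 4.35%.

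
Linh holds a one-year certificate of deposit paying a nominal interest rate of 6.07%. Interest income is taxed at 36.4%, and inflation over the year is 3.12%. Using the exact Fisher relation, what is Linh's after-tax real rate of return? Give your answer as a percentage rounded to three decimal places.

After-tax nominal return = 6.07% × (1 − 0.364) = 3.86052%.
1 + r = 1.0386052 / 1.03120 = 1.007181
After-tax real rate = 1.007181 − 1 → 0.718%.

0.718%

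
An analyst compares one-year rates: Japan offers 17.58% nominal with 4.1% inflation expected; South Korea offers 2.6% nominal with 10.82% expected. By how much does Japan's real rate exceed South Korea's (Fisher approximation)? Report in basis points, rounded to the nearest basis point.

2170 basis points

Japan: 17.58% − 4.1% = 13.480%
South Korea: 2.6% − 10.82% = -8.220%
Differential = 21.700% → 2170 basis points.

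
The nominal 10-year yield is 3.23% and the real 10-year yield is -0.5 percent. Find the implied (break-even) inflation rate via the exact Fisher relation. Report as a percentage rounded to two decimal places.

(1 + π) = (1 + i)/(1 + r) = 1.03230 / 0.99500 = 1.037487
Break-even inflation = 1.037487 − 1 → 3.75%.

3.75%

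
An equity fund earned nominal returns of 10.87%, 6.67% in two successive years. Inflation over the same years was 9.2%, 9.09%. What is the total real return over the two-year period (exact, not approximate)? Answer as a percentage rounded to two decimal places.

-0.72%

Nominal growth factor = 1.1087 × 1.0667 = 1.182650
Price-level growth factor = 1.0920 × 1.0909 = 1.191263
Real growth factor = 1.182650 / 1.191263 = 0.992770
Total real return = 0.992770 − 1 → -0.72%.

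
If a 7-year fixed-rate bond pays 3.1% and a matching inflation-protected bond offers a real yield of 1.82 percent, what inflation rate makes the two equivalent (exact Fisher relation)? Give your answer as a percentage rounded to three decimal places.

(1 + π) = (1 + i)/(1 + r) = 1.03100 / 1.01820 = 1.012571
Break-even inflation = 1.012571 − 1 → 1.257%.

1.257%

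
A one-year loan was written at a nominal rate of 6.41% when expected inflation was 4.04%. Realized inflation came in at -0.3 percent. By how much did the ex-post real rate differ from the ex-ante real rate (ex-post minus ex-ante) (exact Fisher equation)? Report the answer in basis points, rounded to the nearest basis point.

Ex-ante: (1 + 0.0641)/(1 + 0.0404) − 1 = 2.2780%
Ex-post: (1 + 0.0641)/(1 − 0.0030) − 1 = 6.7302%
Difference (ex-post − ex-ante) = 4.4522% → 445 basis points.

445 basis points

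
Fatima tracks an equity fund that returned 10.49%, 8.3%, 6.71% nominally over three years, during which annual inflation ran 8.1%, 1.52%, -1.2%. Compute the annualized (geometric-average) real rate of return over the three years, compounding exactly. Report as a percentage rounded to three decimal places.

Nominal growth factor = 1.1049 × 1.0830 × 1.0671 = 1.276899010
Price-level growth factor = 1.0810 × 1.0152 × 0.9880 = 1.084262026
Real growth factor = 1.276899010 / 1.084262026 = 1.177666449
Annualized real rate = 1.177666449^(1/3) − 1 = 5.60248% → 5.602%.

5.602%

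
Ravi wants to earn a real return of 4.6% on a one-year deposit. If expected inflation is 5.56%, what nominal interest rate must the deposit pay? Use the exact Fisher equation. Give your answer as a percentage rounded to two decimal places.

10.42%

(1 + i) = (1 + r)(1 + π) = 1.04600 × 1.05560 = 1.1041576
i = 1.1041576 − 1, so the required nominal rate is 10.42%.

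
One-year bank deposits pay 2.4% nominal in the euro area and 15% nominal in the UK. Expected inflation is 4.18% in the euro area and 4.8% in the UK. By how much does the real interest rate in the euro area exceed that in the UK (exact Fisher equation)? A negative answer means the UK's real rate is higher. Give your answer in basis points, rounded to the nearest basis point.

The euro area: (1 + 0.0240)/(1 + 0.0418) − 1 = -1.7086%
The UK: (1 + 0.1500)/(1 + 0.0480) − 1 = 9.7328%
Differential = -1.7086% − 9.7328% = -11.4414% → -1144 basis points.

-1144 basis points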